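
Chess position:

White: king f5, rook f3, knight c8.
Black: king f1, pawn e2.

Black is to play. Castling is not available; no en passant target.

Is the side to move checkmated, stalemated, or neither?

Black to move; black king on f1.
In check: yes, from the white rook on f3.
King squares — e1: available; g1: available; e2: own pawn; f2: attacked by Rf3; g2: available.
Legal moves for Black: Kg2, Kg1, Ke1.
Black is in check but has 3 legal moves → neither.

neither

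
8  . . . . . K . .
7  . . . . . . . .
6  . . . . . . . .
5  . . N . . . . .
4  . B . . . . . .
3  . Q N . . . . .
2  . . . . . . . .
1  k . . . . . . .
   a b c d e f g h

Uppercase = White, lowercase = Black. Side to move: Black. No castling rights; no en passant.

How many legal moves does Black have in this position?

Black to move; king on a1.
In check: no.
Legal moves: none.
Count: 0.

0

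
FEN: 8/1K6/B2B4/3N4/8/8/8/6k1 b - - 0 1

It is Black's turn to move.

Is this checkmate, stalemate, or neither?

Black to move; black king on g1.
In check: no.
Legal moves for Black: Kg2, Kf2, Kh1.
Black has 3 legal moves and is not in check → neither.

neither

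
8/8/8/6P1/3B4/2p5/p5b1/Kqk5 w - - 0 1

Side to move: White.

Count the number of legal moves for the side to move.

0

White to move; king on a1.
In check: yes, from the black queen on b1.
Legal moves: none.
Count: 0.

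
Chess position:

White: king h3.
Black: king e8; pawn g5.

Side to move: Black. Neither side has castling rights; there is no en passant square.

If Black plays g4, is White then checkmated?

no

After g4: white king on h3; in check: yes, from the black pawn on g4.
White has 5 legal replies: Kh4, Kxg4, Kg3, Kh2, Kg2.
In check but a legal move exists → not checkmate.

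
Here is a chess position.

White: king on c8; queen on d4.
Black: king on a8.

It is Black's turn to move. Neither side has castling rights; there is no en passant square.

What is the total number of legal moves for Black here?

Black to move; king on a8.
In check: no.
Legal moves: none.
Count: 0.

0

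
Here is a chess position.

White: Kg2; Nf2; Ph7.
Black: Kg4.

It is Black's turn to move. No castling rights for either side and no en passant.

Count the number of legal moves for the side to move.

5

Black to move; king on g4.
In check: yes, from the white knight on f2.
Legal moves: Kh5, Kg5, Kf5, Kh4, Kf4.
Count: 5.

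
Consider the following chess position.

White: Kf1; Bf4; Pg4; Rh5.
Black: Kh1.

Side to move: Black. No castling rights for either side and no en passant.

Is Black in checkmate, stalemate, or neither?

checkmate

Black to move; black king on h1.
In check: yes, from the white rook on h5.
King squares — g1: attacked by Kf1; g2: attacked by Kf1; h2: attacked by Bf4.
Legal moves for Black: none.
In check with no legal moves → checkmate.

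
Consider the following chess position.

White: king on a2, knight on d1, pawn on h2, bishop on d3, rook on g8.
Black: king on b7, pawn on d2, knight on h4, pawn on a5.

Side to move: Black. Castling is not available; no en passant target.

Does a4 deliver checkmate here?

no

After a4: white king on a2; in check: no.
White is not in check, so this cannot be checkmate.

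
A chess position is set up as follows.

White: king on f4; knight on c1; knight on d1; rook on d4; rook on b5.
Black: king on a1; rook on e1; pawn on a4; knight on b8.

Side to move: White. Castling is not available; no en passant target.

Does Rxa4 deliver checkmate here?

yes

After Rxa4: black king on a1; in check: yes, from the white rook on a4.
King squares — b1: attacked by Rb5; a2: attacked by Nc1; b2: attacked by Nd1.
Black has no legal moves → checkmate.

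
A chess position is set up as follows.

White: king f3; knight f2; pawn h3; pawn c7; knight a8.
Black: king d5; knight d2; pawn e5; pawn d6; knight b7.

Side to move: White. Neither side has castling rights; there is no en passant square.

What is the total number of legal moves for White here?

5

White to move; king on f3.
In check: yes, from the black knight on d2.
Legal moves: Kg4, Kg3, Ke3, Kg2, Ke2.
Count: 5.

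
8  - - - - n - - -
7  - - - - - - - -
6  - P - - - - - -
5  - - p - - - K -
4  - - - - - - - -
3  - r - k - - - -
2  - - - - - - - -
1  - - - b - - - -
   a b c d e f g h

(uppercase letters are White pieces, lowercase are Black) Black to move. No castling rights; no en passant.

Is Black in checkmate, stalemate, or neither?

Black to move; black king on d3.
In check: no.
Legal moves for Black include: Ng7, Nc7, Nf6, Nd6, Ke4, Kd4, Kc4, Ke3, Kc3, Ke2, Kd2, Kc2, Rxb6, Rb5, Rb4, Rc3, Ra3, Rb2, ... (list truncated; more exist).
Black has legal moves and is not in check → neither.

neither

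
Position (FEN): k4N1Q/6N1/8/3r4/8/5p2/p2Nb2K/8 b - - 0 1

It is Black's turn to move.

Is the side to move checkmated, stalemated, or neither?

neither

Black to move; black king on a8.
In check: no.
Legal moves for Black include: Kb8, Kb7, Ka7, Rd8, Rd7, Rd6, Rh5+, Rg5, Rf5, Re5, Rc5, Rb5, Ra5, Rd4, Rd3, Rxd2, Ba6, Bb5, ... (list truncated; more exist).
Black has legal moves and is not in check → neither.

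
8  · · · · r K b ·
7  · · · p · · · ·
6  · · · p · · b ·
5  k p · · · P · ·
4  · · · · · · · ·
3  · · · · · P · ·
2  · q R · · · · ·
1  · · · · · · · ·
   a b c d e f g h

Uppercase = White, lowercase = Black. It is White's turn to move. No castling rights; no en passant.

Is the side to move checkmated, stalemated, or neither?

checkmate

White to move; white king on f8.
In check: yes, from the black rook on e8.
King squares — e7: attacked by Re8; f7: attacked by Bg6; g7: attacked by Qb2; e8: attacked by Bg6; g8: attacked by Re8.
Legal moves for White: none.
In check with no legal moves → checkmate.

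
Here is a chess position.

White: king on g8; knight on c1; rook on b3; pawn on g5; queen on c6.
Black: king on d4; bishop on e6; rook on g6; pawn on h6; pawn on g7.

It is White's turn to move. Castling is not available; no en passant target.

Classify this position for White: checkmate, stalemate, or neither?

neither

White to move; white king on g8.
In check: yes, from the black bishop on e6.
King squares — f7: attacked by Be6; g7: attacked by Rg6; h7: available; f8: available; h8: available.
Legal moves for White: Kh8, Kf8, Kh7, Qxe6.
White is in check but has 4 legal moves → neither.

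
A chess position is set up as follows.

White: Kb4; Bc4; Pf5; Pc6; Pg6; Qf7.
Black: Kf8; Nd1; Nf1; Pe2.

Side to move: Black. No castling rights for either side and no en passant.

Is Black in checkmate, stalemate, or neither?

Black to move; black king on f8.
In check: yes, from the white queen on f7.
King squares — e7: attacked by Qf7; f7: attacked by Bc4; g7: attacked by Qf7; e8: attacked by Qf7; g8: attacked by Qf7.
Legal moves for Black: none.
In check with no legal moves → checkmate.

checkmate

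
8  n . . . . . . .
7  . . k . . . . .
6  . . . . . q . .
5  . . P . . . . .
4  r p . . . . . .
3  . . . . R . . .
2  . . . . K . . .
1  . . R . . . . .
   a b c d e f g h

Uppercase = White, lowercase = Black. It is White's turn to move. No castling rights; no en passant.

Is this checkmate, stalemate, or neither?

White to move; white king on e2.
In check: no.
Legal moves for White include: Re8, Re7+, Re6, Re5, Re4, Rh3, Rg3, Rf3, Rd3, Rec3, Rb3, Ra3, Kd3, Kd2, Ke1, Kd1, Rc4, Rcc3, ... (list truncated; more exist).
White has legal moves and is not in check → neither.

neither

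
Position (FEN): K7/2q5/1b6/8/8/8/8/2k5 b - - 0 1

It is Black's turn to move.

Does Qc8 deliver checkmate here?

yes

After Qc8: white king on a8; in check: yes, from the black queen on c8.
King squares — a7: attacked by Bb6; b7: attacked by Qc8; b8: attacked by Qc8.
White has no legal moves → checkmate.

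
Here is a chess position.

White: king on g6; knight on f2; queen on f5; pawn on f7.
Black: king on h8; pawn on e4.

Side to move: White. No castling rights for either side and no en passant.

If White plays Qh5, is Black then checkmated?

After Qh5: black king on h8; in check: yes, from the white queen on h5.
King squares — g7: attacked by Kg6; h7: attacked by Qh5; g8: attacked by Pf7.
Black has no legal moves → checkmate.

yes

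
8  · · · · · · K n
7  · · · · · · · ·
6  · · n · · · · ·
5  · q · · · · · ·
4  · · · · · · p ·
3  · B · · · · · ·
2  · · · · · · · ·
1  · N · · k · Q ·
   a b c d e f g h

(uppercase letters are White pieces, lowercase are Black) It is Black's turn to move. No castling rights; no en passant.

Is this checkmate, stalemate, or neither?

Black to move; black king on e1.
In check: yes, from the white queen on g1.
King squares — d1: attacked by Qg1; f1: attacked by Qg1; d2: attacked by Nb1; e2: available; f2: attacked by Qg1.
Legal moves for Black: Ke2, Qf1.
Black is in check but has 2 legal moves → neither.

neither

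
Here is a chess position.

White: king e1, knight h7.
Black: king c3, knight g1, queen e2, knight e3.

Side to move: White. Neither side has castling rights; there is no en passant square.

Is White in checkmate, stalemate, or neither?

checkmate

White to move; white king on e1.
In check: yes, from the black queen on e2.
King squares — d1: attacked by Qe2; f1: attacked by Qe2; d2: attacked by Qe2; e2: attacked by Ng1; f2: attacked by Qe2.
Legal moves for White: none.
In check with no legal moves → checkmate.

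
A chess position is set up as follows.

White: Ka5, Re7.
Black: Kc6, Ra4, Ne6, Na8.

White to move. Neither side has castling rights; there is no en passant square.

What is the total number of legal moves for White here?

White to move; king on a5.
In check: yes, from the black rook on a4.
Legal moves: Kxa4.
Count: 1.

1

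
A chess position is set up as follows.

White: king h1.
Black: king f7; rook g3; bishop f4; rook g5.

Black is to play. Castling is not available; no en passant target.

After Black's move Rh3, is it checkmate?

After Rh3: white king on h1; in check: yes, from the black rook on h3.
King squares — g1: attacked by Rg5; g2: attacked by Rg5; h2: attacked by Rh3.
White has no legal moves → checkmate.

yes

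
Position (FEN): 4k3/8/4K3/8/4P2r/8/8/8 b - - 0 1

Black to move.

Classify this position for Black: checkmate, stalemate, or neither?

neither

Black to move; black king on e8.
In check: no.
Legal moves for Black: Kf8, Kd8, Rh8, Rh7, Rh6+, Rh5, Rg4, Rf4, Rxe4+, Rh3, Rh2, Rh1.
Black has 12 legal moves and is not in check → neither.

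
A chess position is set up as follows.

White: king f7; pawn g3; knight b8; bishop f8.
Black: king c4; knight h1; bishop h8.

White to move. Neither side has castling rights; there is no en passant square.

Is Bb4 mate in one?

After Bb4: black king on c4; in check: no.
Black is not in check, so this cannot be checkmate.

no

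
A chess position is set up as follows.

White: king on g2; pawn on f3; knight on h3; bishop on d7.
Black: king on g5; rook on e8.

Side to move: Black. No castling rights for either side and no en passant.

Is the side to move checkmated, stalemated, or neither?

Black to move; black king on g5.
In check: yes, from the white knight on h3.
Legal moves for Black: Kh6, Kg6, Kf6, Kh5, Kh4.
Black is in check but has 5 legal moves → neither.

neither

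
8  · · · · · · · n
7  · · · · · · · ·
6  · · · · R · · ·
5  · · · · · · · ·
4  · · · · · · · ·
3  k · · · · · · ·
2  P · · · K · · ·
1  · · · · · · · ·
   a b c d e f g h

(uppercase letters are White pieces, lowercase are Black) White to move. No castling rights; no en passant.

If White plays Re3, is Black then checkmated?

no

After Re3: black king on a3; in check: yes, from the white rook on e3.
Black has 4 legal replies: Kb4, Ka4, Kb2, Kxa2.
In check but a legal move exists → not checkmate.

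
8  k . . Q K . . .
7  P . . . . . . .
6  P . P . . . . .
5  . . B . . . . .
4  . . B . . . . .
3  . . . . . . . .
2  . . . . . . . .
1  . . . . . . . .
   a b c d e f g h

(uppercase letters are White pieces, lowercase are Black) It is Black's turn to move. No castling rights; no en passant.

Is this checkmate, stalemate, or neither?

checkmate

Black to move; black king on a8.
In check: yes, from the white queen on d8.
King squares — a7: attacked by Bc5; b7: attacked by Pa6; b8: attacked by Pa7.
Legal moves for Black: none.
In check with no legal moves → checkmate.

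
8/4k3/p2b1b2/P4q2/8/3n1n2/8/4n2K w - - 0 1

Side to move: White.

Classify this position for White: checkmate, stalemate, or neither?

stalemate

White to move; white king on h1.
In check: no.
King squares — g1: attacked by Nf3; g2: attacked by Ne1; h2: attacked by Nf3.
Legal moves for White: none.
Not in check and no legal moves → stalemate.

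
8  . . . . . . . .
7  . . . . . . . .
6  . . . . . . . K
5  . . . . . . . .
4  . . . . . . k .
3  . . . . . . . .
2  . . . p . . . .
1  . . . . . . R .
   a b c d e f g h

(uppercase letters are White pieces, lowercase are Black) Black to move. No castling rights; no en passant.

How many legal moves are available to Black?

Black to move; king on g4.
In check: yes, from the white rook on g1.
Legal moves: Kf5, Kh4, Kf4, Kh3, Kf3.
Count: 5.

5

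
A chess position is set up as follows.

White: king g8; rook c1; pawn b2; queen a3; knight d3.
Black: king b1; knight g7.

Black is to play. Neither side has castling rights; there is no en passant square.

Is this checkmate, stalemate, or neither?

Black to move; black king on b1.
In check: yes, from the white rook on c1.
King squares — a1: attacked by Rc1; c1: attacked by Nd3; a2: attacked by Qa3; b2: attacked by Qa3; c2: attacked by Rc1.
Legal moves for Black: none.
In check with no legal moves → checkmate.

checkmate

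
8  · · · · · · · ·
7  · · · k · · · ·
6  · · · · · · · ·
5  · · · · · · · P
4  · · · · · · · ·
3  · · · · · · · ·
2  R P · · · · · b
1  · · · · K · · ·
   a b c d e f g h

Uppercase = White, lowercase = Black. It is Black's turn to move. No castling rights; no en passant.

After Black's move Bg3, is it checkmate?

After Bg3: white king on e1; in check: yes, from the black bishop on g3.
White has 4 legal replies: Ke2, Kd2, Kf1, Kd1.
In check but a legal move exists → not checkmate.

no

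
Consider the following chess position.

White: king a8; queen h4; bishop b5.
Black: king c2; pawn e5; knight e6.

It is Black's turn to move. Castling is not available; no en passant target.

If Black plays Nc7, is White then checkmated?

After Nc7: white king on a8; in check: yes, from the black knight on c7.
White has 3 legal replies: Kb8, Kb7, Ka7.
In check but a legal move exists → not checkmate.

no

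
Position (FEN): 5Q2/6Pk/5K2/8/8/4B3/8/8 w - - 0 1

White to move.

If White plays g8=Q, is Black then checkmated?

yes

After g8=Q: black king on h7; in check: yes, from the white queen on g8.
King squares — g6: attacked by Kf6; h6: attacked by Be3; g7: attacked by Kf6; g8: attacked by Qf8; h8: attacked by Qg8.
Black has no legal moves → checkmate.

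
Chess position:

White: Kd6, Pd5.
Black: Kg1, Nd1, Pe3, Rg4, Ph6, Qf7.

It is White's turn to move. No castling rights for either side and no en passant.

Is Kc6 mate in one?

After Kc6: black king on g1; in check: no.
Black is not in check, so this cannot be checkmate.

no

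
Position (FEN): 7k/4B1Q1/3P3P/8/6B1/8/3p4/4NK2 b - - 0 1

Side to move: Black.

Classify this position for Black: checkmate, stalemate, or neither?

Black to move; black king on h8.
In check: yes, from the white queen on g7.
King squares — g7: attacked by Ph6; h7: attacked by Qg7; g8: attacked by Qg7.
Legal moves for Black: none.
In check with no legal moves → checkmate.

checkmate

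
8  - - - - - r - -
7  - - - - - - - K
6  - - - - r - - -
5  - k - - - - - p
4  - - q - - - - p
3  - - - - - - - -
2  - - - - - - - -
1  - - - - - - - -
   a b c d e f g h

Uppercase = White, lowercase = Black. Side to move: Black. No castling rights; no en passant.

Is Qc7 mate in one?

After Qc7: white king on h7; in check: yes, from the black queen on c7.
King squares — g6: attacked by Re6; h6: attacked by Re6; g7: attacked by Qc7; g8: attacked by Rf8; h8: attacked by Rf8.
White has no legal moves → checkmate.

yes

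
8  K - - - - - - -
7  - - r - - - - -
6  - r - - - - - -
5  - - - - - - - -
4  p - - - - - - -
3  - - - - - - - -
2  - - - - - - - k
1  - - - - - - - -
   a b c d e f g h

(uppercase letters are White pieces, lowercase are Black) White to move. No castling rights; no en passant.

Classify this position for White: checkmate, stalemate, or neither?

stalemate

White to move; white king on a8.
In check: no.
King squares — a7: attacked by Rc7; b7: attacked by Rb6; b8: attacked by Rb6.
Legal moves for White: none.
Not in check and no legal moves → stalemate.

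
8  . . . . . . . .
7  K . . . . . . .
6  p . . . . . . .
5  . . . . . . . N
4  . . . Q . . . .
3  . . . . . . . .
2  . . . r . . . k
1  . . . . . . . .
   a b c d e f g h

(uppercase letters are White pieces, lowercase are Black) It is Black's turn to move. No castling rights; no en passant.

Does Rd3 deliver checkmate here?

no

After Rd3: white king on a7; in check: no.
White is not in check, so this cannot be checkmate.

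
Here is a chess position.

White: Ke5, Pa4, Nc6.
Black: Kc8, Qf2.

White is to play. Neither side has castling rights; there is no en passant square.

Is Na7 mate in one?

no

After Na7: black king on c8; in check: yes, from the white knight on a7.
Black has 6 legal replies: Kd8, Kb8, Kd7, Kc7, Kb7, Qxa7.
In check but a legal move exists → not checkmate.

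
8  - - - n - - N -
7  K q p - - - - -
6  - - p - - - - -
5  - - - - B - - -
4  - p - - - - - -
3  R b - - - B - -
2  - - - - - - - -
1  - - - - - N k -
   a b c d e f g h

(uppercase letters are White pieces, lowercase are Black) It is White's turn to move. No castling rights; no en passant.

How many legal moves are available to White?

0

White to move; king on a7.
In check: yes, from the black queen on b7.
Legal moves: none.
Count: 0.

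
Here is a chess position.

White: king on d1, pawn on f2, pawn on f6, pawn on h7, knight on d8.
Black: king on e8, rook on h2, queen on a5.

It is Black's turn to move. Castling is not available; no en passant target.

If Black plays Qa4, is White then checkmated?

no

After Qa4: white king on d1; in check: yes, from the black queen on a4.
White has 4 legal replies: Ke2, Kd2, Ke1, Kc1.
In check but a legal move exists → not checkmate.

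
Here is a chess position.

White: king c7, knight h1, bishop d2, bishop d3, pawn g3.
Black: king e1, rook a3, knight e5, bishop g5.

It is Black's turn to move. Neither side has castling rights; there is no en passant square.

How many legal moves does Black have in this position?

3

Black to move; king on e1.
In check: yes, from the white bishop on d2.
Legal moves: Kxd2, Kd1, Bxd2.
Count: 3.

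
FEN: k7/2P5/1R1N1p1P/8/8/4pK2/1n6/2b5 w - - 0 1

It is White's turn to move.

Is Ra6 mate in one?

After Ra6: black king on a8; in check: yes, from the white rook on a6.
King squares — a7: attacked by Ra6; b7: attacked by Nd6; b8: attacked by Pc7.
Black has no legal moves → checkmate.

yes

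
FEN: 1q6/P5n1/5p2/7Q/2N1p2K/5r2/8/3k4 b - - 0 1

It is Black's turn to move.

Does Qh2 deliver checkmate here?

After Qh2: white king on h4; in check: yes, from the black queen on h2.
White has 1 legal reply: Kg4.
In check but a legal move exists → not checkmate.

no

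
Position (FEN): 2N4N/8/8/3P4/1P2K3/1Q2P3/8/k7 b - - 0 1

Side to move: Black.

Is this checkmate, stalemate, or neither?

stalemate

Black to move; black king on a1.
In check: no.
King squares — b1: attacked by Qb3; a2: attacked by Qb3; b2: attacked by Qb3.
Legal moves for Black: none.
Not in check and no legal moves → stalemate.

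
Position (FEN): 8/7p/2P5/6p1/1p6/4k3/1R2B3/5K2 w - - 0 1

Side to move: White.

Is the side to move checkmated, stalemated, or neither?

neither

White to move; white king on f1.
In check: no.
Legal moves for White: Ba6, Bh5, Bb5, Bg4, Bc4, Bf3, Bd3, Bd1, Rxb4, Rb3+, Rd2, Rc2, Ra2, Rb1, Kg2, Kg1, Ke1, c7.
White has 18 legal moves and is not in check → neither.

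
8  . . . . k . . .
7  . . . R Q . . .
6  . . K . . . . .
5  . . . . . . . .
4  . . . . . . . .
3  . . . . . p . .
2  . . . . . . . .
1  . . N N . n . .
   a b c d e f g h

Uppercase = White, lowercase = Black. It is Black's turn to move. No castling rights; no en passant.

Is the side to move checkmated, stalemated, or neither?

checkmate

Black to move; black king on e8.
In check: yes, from the white queen on e7.
King squares — d7: attacked by Kc6; e7: attacked by Rd7; f7: attacked by Qe7; d8: attacked by Rd7; f8: attacked by Qe7.
Legal moves for Black: none.
In check with no legal moves → checkmate.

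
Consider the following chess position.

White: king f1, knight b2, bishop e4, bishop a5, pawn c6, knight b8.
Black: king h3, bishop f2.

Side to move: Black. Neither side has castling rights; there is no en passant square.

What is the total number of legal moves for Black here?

13

Black to move; king on h3.
In check: no.
Legal moves: Kh4, Kg4, Kg3, Kh2, Ba7, Bb6, Bc5, Bh4, Bd4, Bg3, Be3, Bg1, Be1.
Count: 13.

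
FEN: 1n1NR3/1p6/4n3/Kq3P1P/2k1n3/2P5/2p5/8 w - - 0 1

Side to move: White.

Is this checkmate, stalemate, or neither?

White to move; white king on a5.
In check: yes, from the black queen on b5.
King squares — a4: attacked by Qb5; b4: attacked by Kc4; b5: attacked by Kc4; a6: attacked by Qb5; b6: attacked by Qb5.
Legal moves for White: none.
In check with no legal moves → checkmate.

checkmate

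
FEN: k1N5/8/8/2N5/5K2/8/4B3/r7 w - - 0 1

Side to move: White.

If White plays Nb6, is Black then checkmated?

no

After Nb6: black king on a8; in check: yes, from the white knight on b6.
Black has 2 legal replies: Kb8, Ka7.
In check but a legal move exists → not checkmate.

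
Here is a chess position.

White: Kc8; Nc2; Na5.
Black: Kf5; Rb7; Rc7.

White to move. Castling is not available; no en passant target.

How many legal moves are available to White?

White to move; king on c8.
In check: yes, from the black rook on c7.
Legal moves: Kd8.
Count: 1.

1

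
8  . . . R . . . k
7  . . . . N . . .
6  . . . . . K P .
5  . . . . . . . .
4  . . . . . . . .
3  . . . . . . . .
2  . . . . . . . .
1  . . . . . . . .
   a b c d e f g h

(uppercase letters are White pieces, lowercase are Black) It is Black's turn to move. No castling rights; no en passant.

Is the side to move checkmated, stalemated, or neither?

Black to move; black king on h8.
In check: yes, from the white rook on d8.
King squares — g7: attacked by Kf6; h7: attacked by Pg6; g8: attacked by Ne7.
Legal moves for Black: none.
In check with no legal moves → checkmate.

checkmate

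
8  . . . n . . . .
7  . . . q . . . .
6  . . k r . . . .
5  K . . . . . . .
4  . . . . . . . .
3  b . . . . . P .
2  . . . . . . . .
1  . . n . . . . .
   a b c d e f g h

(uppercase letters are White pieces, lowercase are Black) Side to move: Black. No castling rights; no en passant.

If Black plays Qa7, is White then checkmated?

After Qa7: white king on a5; in check: yes, from the black queen on a7.
King squares — a4: attacked by Qa7; b4: attacked by Ba3; b5: attacked by Kc6; a6: attacked by Qa7; b6: attacked by Kc6.
White has no legal moves → checkmate.

yes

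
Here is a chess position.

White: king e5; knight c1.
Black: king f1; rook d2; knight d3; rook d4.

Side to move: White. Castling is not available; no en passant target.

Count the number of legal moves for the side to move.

5

White to move; king on e5.
In check: yes, from the black knight on d3.
Legal moves: Kf6, Ke6, Kf5, Kxd4, Nxd3.
Count: 5.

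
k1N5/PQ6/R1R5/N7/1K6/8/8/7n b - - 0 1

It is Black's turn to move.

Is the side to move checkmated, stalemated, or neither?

checkmate

Black to move; black king on a8.
In check: yes, from the white queen on b7.
King squares — a7: attacked by Ra6; b7: attacked by Na5; b8: attacked by Pa7.
Legal moves for Black: none.
In check with no legal moves → checkmate.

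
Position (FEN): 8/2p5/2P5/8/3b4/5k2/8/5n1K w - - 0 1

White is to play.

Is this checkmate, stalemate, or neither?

stalemate

White to move; white king on h1.
In check: no.
King squares — g1: attacked by Bd4; g2: attacked by Kf3; h2: attacked by Nf1.
Legal moves for White: none.
Not in check and no legal moves → stalemate.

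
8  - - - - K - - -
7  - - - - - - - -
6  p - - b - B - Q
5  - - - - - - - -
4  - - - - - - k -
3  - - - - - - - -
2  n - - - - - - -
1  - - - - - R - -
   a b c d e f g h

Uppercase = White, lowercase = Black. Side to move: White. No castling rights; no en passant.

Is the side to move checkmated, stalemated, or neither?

White to move; white king on e8.
In check: no.
Legal moves for White include: Kd8, Kf7, Kd7, Qh8, Qf8, Qh7, Qg7+, Qg6+, Qh5+, Qg5+, Qh4#, Qf4+, Qh3+, Qe3, Qh2, Qd2, Qh1, Qc1, ... (list truncated; more exist).
White has legal moves and is not in check → neither.

neither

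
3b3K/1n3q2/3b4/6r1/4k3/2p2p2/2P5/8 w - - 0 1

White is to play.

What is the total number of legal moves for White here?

0

White to move; king on h8.
In check: no.
Legal moves: none.
Count: 0.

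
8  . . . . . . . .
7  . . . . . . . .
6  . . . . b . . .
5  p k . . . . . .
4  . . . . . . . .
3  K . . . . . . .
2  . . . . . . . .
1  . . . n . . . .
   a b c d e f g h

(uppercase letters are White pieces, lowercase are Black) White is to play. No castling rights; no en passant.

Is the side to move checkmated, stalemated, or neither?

White to move; white king on a3.
In check: no.
King squares — a2: attacked by Be6; b2: attacked by Nd1; b3: attacked by Be6; a4: attacked by Kb5; b4: attacked by Pa5.
Legal moves for White: none.
Not in check and no legal moves → stalemate.

stalemate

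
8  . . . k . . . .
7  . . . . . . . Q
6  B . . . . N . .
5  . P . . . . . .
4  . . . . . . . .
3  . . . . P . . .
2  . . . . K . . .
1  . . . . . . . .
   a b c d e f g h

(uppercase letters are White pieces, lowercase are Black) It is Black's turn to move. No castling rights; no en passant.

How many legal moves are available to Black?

Black to move; king on d8.
In check: no.
Legal moves: none.
Count: 0.

0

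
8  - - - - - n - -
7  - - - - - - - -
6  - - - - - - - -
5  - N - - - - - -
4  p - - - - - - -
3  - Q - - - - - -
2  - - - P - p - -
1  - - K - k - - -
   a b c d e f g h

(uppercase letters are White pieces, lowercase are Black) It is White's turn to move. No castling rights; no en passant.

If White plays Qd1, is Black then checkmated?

After Qd1: black king on e1; in check: yes, from the white queen on d1.
King squares — d1: attacked by Kc1; f1: attacked by Qd1; d2: attacked by Kc1; e2: attacked by Qd1; f2: own pawn.
Black has no legal moves → checkmate.

yes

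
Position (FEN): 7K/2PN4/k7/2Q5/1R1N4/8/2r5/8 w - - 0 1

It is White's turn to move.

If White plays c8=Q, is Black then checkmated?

After c8=Q: black king on a6; in check: yes, from the white queen on c8.
King squares — a5: attacked by Qc5; b5: attacked by Rb4; b6: attacked by Rb4; a7: attacked by Qc5; b7: attacked by Rb4.
Black has no legal moves → checkmate.

yes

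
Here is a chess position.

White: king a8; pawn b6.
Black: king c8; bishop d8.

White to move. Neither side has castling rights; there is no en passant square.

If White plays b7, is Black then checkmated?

no

After b7: black king on c8; in check: yes, from the white pawn on b7.
Black has 2 legal replies: Kd7, Kc7.
In check but a legal move exists → not checkmate.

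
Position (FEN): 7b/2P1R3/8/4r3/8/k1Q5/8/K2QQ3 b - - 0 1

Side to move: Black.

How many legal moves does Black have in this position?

Black to move; king on a3.
In check: yes, from the white queen on c3.
Legal moves: none.
Count: 0.

0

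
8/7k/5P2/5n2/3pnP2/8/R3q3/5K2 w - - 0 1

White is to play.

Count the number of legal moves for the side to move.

3

White to move; king on f1.
In check: yes, from the black queen on e2.
Legal moves: Kxe2, Kg1, Rxe2.
Count: 3.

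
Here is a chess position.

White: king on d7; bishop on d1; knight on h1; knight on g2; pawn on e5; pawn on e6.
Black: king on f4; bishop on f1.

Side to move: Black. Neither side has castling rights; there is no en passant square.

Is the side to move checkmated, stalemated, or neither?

neither

Black to move; black king on f4.
In check: yes, from the white knight on g2.
King squares — e3: attacked by Ng2; f3: attacked by Bd1; g3: attacked by Nh1; e4: available; g4: attacked by Bd1; e5: available; f5: available; g5: available.
Legal moves for Black: Kg5, Kf5, Kxe5, Ke4, Bxg2.
Black is in check but has 5 legal moves → neither.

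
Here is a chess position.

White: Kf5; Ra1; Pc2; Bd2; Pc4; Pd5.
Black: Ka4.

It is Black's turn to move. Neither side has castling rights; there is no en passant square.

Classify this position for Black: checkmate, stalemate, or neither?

checkmate

Black to move; black king on a4.
In check: yes, from the white rook on a1.
King squares — a3: attacked by Ra1; b3: attacked by Pc2; b4: attacked by Bd2; a5: attacked by Ra1; b5: attacked by Pc4.
Legal moves for Black: none.
In check with no legal moves → checkmate.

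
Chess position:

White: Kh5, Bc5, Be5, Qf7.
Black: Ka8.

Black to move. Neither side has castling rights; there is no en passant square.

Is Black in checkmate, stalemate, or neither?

stalemate

Black to move; black king on a8.
In check: no.
King squares — a7: attacked by Bc5; b7: attacked by Qf7; b8: attacked by Be5.
Legal moves for Black: none.
Not in check and no legal moves → stalemate.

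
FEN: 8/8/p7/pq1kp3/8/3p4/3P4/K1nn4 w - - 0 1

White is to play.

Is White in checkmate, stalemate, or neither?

White to move; white king on a1.
In check: no.
King squares — b1: attacked by Qb5; a2: attacked by Nc1; b2: attacked by Nd1.
Legal moves for White: none.
Not in check and no legal moves → stalemate.

stalemate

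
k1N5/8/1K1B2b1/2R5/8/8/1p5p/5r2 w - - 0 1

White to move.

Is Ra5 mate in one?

After Ra5: black king on a8; in check: yes, from the white rook on a5.
King squares — a7: attacked by Ra5; b7: attacked by Kb6; b8: attacked by Bd6.
Black has no legal moves → checkmate.

yes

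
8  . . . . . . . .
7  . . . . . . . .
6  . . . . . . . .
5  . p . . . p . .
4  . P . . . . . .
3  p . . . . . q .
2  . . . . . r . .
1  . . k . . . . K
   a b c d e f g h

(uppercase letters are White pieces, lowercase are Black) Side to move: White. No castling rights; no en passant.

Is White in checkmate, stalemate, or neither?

stalemate

White to move; white king on h1.
In check: no.
King squares — g1: attacked by Qg3; g2: attacked by Rf2; h2: attacked by Rf2.
Legal moves for White: none.
Not in check and no legal moves → stalemate.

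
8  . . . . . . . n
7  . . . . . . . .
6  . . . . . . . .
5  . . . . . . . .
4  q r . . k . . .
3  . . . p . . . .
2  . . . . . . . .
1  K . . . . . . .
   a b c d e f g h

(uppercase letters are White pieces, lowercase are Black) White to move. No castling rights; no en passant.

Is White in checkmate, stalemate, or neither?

White to move; white king on a1.
In check: yes, from the black queen on a4.
King squares — b1: attacked by Rb4; a2: attacked by Qa4; b2: attacked by Rb4.
Legal moves for White: none.
In check with no legal moves → checkmate.

checkmate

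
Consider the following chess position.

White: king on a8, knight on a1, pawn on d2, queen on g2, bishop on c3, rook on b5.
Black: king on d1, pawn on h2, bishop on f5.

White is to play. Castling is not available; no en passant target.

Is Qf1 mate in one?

After Qf1: black king on d1; in check: yes, from the white queen on f1.
King squares — c1: attacked by Qf1; e1: attacked by Qf1; c2: attacked by Na1; d2: attacked by Bc3; e2: attacked by Qf1.
Black has no legal moves → checkmate.

yes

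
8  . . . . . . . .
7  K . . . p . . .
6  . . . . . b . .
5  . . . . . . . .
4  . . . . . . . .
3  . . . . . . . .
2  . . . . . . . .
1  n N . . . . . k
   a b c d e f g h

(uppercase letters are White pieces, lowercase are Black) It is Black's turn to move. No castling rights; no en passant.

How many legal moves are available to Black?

Black to move; king on h1.
In check: no.
Legal moves: Bh8, Bg7, Bg5, Be5, Bh4, Bd4+, Bc3, Bb2, Kh2, Kg2, Kg1, Nb3, Nc2, e6, e5.
Count: 15.

15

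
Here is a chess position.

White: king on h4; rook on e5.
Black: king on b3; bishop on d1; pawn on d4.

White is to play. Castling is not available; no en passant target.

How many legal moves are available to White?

White to move; king on h4.
In check: no.
Legal moves: Re8, Re7, Re6, Rh5, Rg5, Rf5, Rd5, Rc5, Rb5+, Ra5, Re4, Re3+, Re2, Re1, Kg5, Kh3, Kg3.
Count: 17.

17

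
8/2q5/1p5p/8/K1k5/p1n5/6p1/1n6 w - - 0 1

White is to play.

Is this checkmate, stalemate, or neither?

checkmate

White to move; white king on a4.
In check: yes, from the black knight on c3.
King squares — a3: attacked by Nb1; b3: attacked by Kc4; b4: attacked by Kc4; a5: attacked by Pb6; b5: attacked by Nc3.
Legal moves for White: none.
In check with no legal moves → checkmate.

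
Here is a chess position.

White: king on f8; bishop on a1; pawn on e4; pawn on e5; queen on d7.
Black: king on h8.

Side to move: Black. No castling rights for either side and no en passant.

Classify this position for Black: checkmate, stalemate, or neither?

Black to move; black king on h8.
In check: no.
King squares — g7: attacked by Qd7; h7: attacked by Qd7; g8: attacked by Kf8.
Legal moves for Black: none.
Not in check and no legal moves → stalemate.

stalemate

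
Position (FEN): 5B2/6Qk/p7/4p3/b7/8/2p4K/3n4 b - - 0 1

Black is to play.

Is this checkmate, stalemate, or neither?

checkmate

Black to move; black king on h7.
In check: yes, from the white queen on g7.
King squares — g6: attacked by Qg7; h6: attacked by Qg7; g7: attacked by Bf8; g8: attacked by Qg7; h8: attacked by Qg7.
Legal moves for Black: none.
In check with no legal moves → checkmate.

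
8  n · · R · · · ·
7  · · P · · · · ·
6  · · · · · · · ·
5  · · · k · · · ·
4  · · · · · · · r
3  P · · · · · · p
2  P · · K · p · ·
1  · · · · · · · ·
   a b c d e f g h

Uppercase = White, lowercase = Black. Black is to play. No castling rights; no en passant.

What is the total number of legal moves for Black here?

6

Black to move; king on d5.
In check: yes, from the white rook on d8.
Legal moves: Ke6, Kc6, Ke5, Kc5, Ke4, Kc4.
Count: 6.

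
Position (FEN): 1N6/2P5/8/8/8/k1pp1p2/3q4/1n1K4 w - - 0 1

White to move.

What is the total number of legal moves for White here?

White to move; king on d1.
In check: yes, from the black queen on d2.
Legal moves: none.
Count: 0.

0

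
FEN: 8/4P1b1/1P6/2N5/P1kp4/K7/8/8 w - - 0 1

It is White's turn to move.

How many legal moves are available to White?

White to move; king on a3.
In check: no.
Legal moves: Nd7, Nb7, Ne6, Na6, Ne4, Nd3, Nb3, Kb2, Ka2, e8=Q, e8=R, e8=B, e8=N, b7, a5.
Count: 15.

15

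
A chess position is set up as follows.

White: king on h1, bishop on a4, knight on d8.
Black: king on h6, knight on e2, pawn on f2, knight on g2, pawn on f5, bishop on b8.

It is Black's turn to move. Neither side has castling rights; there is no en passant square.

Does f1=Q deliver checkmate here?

After f1=Q: white king on h1; in check: yes, from the black queen on f1.
King squares — g1: attacked by Qf1; g2: attacked by Qf1; h2: attacked by Bb8.
White has no legal moves → checkmate.

yes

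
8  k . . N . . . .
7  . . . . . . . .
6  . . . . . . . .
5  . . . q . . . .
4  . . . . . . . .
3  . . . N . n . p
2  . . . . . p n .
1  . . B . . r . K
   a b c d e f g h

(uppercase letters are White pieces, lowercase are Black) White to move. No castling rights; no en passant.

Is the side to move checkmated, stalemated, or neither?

checkmate

White to move; white king on h1.
In check: yes, from the black rook on f1.
King squares — g1: attacked by Rf1; g2: attacked by Ph3; h2: attacked by Nf3.
Legal moves for White: none.
In check with no legal moves → checkmate.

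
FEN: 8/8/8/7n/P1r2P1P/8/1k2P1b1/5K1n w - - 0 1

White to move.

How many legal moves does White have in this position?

White to move; king on f1.
In check: yes, from the black bishop on g2.
Legal moves: Kxg2, Kg1, Ke1.
Count: 3.

3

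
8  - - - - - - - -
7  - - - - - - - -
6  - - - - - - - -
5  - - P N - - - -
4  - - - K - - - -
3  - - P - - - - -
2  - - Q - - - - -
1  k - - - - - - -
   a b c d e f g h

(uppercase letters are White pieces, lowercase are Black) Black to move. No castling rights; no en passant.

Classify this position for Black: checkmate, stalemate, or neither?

Black to move; black king on a1.
In check: no.
King squares — b1: attacked by Qc2; a2: attacked by Qc2; b2: attacked by Qc2.
Legal moves for Black: none.
Not in check and no legal moves → stalemate.

stalemate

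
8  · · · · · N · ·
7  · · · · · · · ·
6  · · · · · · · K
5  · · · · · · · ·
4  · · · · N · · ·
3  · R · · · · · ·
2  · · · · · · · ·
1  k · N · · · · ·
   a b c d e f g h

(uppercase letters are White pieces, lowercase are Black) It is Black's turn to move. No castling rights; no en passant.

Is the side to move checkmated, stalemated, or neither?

Black to move; black king on a1.
In check: no.
King squares — b1: attacked by Rb3; a2: attacked by Nc1; b2: attacked by Rb3.
Legal moves for Black: none.
Not in check and no legal moves → stalemate.

stalemate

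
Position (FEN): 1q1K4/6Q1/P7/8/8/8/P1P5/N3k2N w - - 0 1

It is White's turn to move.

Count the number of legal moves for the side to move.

White to move; king on d8.
In check: yes, from the black queen on b8.
Legal moves: Ke7, Kd7.
Count: 2.

2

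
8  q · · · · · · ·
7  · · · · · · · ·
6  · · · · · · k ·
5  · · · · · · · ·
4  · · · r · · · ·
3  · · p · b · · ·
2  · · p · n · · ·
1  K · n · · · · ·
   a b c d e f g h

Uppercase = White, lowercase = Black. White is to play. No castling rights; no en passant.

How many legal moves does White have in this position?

0

White to move; king on a1.
In check: yes, from the black queen on a8.
Legal moves: none.
Count: 0.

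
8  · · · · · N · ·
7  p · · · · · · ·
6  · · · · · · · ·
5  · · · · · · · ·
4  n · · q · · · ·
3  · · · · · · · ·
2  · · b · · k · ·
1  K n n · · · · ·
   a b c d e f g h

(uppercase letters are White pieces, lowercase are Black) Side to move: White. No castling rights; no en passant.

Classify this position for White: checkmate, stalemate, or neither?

checkmate

White to move; white king on a1.
In check: yes, from the black queen on d4.
King squares — b1: attacked by Bc2; a2: attacked by Nc1; b2: attacked by Na4.
Legal moves for White: none.
In check with no legal moves → checkmate.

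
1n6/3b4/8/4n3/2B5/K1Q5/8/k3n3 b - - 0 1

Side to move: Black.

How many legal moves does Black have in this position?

Black to move; king on a1.
In check: yes, from the white queen on c3.
Legal moves: Kb1.
Count: 1.

1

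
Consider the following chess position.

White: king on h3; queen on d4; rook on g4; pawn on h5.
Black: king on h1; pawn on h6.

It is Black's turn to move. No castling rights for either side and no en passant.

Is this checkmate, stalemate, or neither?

Black to move; black king on h1.
In check: no.
King squares — g1: attacked by Qd4; g2: attacked by Kh3; h2: attacked by Kh3.
Legal moves for Black: none.
Not in check and no legal moves → stalemate.

stalemate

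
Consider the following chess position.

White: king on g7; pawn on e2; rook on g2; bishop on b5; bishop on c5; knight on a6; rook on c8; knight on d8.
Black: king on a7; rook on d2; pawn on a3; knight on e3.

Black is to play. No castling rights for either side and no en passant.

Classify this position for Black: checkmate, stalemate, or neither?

checkmate

Black to move; black king on a7.
In check: yes, from the white bishop on c5.
King squares — a6: attacked by Bb5; b6: attacked by Bc5; b7: attacked by Nd8; a8: attacked by Rc8; b8: attacked by Na6.
Legal moves for Black: none.
In check with no legal moves → checkmate.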